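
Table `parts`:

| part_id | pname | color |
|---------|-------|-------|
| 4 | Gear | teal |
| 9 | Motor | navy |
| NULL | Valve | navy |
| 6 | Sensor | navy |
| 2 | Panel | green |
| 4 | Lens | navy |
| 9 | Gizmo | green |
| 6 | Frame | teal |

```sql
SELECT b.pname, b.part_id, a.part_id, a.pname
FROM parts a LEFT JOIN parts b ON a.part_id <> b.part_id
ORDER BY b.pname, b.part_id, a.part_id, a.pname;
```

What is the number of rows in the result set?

37

LEFT JOIN keeps every row from `parts a`; unmatched rows get NULL for `parts b`'s columns.
Matching on a.part_id <> b.part_id. A NULL in a compared column never satisfies the condition.
Matched pairs: 36; unmatched a rows kept: 1.
Total: 36 matched + 1 padded = 37 rows.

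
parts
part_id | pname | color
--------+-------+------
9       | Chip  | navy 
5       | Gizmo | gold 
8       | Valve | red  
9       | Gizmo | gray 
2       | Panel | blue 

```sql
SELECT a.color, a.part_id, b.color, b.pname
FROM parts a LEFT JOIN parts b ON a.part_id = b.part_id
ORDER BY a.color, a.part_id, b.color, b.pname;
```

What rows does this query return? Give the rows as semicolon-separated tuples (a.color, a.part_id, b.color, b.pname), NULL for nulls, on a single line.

(blue, 2, blue, Panel); (gold, 5, gold, Gizmo); (gray, 9, gray, Gizmo); (gray, 9, navy, Chip); (navy, 9, gray, Gizmo); (navy, 9, navy, Chip); (red, 8, red, Valve)

LEFT JOIN keeps every row from `parts a`; unmatched rows get NULL for `parts b`'s columns.
Matching on a.part_id = b.part_id.
Matched pairs: 7; unmatched a rows kept: 0.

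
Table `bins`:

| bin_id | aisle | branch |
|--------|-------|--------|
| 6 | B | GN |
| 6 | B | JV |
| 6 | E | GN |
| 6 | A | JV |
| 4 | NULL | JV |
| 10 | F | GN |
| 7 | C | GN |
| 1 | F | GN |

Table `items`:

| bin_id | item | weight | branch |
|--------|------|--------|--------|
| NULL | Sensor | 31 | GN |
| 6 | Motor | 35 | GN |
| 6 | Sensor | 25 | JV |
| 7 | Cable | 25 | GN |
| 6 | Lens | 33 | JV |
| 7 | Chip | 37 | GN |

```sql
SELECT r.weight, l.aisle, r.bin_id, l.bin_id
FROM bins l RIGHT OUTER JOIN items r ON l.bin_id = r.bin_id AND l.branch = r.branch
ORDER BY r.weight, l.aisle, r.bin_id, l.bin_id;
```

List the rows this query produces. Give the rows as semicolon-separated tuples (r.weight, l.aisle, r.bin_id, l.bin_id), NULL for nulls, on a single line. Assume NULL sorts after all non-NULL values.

(25, A, 6, 6); (25, B, 6, 6); (25, C, 7, 7); (31, NULL, NULL, NULL); (33, A, 6, 6); (33, B, 6, 6); (35, B, 6, 6); (35, E, 6, 6); (37, C, 7, 7)

RIGHT JOIN keeps every row from `items`; unmatched rows get NULL for `bins`'s columns.
Matching on l.bin_id = r.bin_id AND l.branch = r.branch. A NULL in a compared column never satisfies the condition.
Matched pairs: 8; unmatched r rows kept: 1.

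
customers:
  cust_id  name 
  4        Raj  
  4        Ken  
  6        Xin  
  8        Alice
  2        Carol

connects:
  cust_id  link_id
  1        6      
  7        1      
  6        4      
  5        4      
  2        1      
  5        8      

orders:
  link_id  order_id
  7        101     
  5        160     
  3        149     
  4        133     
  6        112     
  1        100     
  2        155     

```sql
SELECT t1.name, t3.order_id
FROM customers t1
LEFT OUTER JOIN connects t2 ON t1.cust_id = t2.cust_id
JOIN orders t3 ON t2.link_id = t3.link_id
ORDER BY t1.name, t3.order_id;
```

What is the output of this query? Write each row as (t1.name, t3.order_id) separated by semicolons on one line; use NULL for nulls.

Step 1 — t1 LEFT JOIN t2 on cust_id → 5 row(s).
Then INNER JOIN `orders t3` on link_id: keep only rows whose t2.link_id appears in t3.

(Carol, 100); (Xin, 133)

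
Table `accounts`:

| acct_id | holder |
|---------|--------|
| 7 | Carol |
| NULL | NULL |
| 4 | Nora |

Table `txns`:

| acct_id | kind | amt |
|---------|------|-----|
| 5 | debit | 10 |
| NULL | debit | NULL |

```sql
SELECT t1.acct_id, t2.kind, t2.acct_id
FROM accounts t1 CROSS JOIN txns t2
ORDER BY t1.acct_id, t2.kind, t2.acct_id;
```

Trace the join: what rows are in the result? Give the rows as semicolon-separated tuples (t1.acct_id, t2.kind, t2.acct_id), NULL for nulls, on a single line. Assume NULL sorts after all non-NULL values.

(4, debit, 5); (4, debit, NULL); (7, debit, 5); (7, debit, NULL); (NULL, debit, 5); (NULL, debit, NULL)

CROSS JOIN pairs every row of `accounts` with every row of `txns`: 3 × 2 = 6 rows.
After projecting and ordering:
t1.acct_id | t2.kind | t2.acct_id
4 | debit | 5
4 | debit | NULL
7 | debit | 5
7 | debit | NULL
NULL | debit | 5
NULL | debit | NULL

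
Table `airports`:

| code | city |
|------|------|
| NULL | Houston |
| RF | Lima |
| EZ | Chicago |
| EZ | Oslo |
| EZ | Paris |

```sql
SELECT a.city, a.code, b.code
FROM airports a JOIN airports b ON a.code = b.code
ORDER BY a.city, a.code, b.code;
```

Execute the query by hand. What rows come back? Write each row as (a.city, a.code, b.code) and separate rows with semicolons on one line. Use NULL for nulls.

INNER JOIN keeps only pairs where the ON condition holds.
Matching on a.code = b.code. A NULL in a compared column never satisfies the condition.
Matched pairs: 10.

(Chicago, EZ, EZ); (Chicago, EZ, EZ); (Chicago, EZ, EZ); (Lima, RF, RF); (Oslo, EZ, EZ); (Oslo, EZ, EZ); (Oslo, EZ, EZ); (Paris, EZ, EZ); (Paris, EZ, EZ); (Paris, EZ, EZ)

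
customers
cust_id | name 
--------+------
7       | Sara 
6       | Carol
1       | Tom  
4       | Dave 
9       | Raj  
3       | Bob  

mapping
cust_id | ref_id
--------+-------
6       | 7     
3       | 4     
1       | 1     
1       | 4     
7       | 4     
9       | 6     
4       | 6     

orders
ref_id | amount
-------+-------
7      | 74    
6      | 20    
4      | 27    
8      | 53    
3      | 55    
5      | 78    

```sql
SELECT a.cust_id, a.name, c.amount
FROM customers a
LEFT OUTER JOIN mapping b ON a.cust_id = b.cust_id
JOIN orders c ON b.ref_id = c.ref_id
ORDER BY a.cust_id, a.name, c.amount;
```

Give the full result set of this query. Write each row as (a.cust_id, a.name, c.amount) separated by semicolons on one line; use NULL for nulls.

(1, Tom, 27); (3, Bob, 27); (4, Dave, 20); (6, Carol, 74); (7, Sara, 27); (9, Raj, 20)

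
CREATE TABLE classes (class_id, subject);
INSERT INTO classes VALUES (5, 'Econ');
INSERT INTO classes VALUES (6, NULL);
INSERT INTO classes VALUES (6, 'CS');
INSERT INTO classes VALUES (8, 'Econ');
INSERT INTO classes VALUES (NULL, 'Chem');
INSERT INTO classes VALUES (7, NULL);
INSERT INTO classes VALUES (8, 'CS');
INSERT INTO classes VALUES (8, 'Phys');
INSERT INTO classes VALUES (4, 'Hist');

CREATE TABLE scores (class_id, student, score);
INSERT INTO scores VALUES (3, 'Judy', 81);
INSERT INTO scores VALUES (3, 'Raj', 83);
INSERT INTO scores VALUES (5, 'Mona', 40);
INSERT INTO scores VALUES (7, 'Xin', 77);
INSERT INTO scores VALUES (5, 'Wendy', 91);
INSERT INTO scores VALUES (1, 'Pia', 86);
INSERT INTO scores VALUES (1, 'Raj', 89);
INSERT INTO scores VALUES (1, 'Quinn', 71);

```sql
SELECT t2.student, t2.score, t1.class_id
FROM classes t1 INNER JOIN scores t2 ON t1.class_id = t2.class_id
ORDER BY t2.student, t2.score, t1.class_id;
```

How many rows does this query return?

INNER JOIN keeps only pairs where the ON condition holds.
Matching on t1.class_id = t2.class_id. A NULL in a compared column never satisfies the condition.
Matched pairs: 3.
Total: 3 rows.

3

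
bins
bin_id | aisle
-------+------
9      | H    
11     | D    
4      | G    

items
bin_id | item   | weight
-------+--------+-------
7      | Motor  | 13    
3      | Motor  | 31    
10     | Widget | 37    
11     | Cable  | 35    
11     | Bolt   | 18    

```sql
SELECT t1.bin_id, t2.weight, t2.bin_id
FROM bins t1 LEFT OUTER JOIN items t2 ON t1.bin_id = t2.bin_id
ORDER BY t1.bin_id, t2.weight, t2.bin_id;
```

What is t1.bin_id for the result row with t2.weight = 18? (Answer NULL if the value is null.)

11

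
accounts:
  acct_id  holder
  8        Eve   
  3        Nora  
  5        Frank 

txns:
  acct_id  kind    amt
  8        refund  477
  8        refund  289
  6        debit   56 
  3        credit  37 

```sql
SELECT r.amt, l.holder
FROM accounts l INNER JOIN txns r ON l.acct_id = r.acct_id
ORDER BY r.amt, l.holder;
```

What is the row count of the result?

3

INNER JOIN keeps only pairs where the ON condition holds.
Matching on l.acct_id = r.acct_id.
- l (acct_id=8) pairs with 2 row(s) of r.
- l (acct_id=3) pairs with 1 row(s) of r.
- l (acct_id=5) has no partner → excluded.
Total: 3 rows.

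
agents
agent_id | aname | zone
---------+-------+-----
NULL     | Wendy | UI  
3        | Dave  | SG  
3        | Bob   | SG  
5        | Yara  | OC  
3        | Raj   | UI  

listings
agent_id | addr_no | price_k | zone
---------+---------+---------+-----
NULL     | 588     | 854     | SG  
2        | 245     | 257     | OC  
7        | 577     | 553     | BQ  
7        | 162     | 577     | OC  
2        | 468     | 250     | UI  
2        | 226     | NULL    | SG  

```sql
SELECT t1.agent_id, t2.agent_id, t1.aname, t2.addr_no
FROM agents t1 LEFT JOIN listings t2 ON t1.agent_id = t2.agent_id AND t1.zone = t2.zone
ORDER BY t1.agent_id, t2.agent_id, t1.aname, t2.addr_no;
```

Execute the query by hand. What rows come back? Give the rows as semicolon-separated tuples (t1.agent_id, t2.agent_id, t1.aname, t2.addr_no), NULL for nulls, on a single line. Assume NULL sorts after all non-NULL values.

(3, NULL, Bob, NULL); (3, NULL, Dave, NULL); (3, NULL, Raj, NULL); (5, NULL, Yara, NULL); (NULL, NULL, Wendy, NULL)

LEFT JOIN keeps every row from `agents`; unmatched rows get NULL for `listings`'s columns.
Matching on t1.agent_id = t2.agent_id AND t1.zone = t2.zone. A NULL in a compared column never satisfies the condition.
- t1[0] agent_id=NULL, zone=UI → no match; kept with NULLs on the t2 side.
- t1[1] agent_id=3, zone=SG → no match; kept with NULLs on the t2 side.
- t1[2] agent_id=3, zone=SG → no match; kept with NULLs on the t2 side.
- t1[3] agent_id=5, zone=OC → no match; kept with NULLs on the t2 side.
- t1[4] agent_id=3, zone=UI → no match; kept with NULLs on the t2 side.
After projecting and ordering:
t1.agent_id | t2.agent_id | t1.aname | t2.addr_no
3 | NULL | Bob | NULL
3 | NULL | Dave | NULL
3 | NULL | Raj | NULL
5 | NULL | Yara | NULL
NULL | NULL | Wendy | NULL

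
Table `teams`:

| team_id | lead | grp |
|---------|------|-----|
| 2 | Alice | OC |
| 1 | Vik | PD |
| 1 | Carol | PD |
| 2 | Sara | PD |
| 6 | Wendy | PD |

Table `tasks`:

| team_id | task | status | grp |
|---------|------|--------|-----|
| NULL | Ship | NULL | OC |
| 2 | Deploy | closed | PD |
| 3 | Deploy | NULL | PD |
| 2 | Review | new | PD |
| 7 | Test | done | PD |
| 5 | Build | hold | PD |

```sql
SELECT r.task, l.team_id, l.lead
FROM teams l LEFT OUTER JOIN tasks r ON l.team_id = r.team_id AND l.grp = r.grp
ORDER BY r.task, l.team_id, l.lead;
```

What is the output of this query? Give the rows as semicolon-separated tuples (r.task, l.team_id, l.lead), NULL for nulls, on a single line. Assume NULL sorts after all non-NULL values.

(Deploy, 2, Sara); (Review, 2, Sara); (NULL, 1, Carol); (NULL, 1, Vik); (NULL, 2, Alice); (NULL, 6, Wendy)

LEFT JOIN keeps every row from `teams`; unmatched rows get NULL for `tasks`'s columns.
Matching on l.team_id = r.team_id AND l.grp = r.grp. A NULL in a compared column never satisfies the condition.
- l[0] team_id=2, grp=OC → no match; kept with NULLs on the r side.
- l[1] team_id=1, grp=PD → no match; kept with NULLs on the r side.
- l[2] team_id=1, grp=PD → no match; kept with NULLs on the r side.
- l[3] team_id=2, grp=PD → 2 match(es) in r → 2 row(s).
- l[4] team_id=6, grp=PD → no match; kept with NULLs on the r side.
After projecting and ordering:
r.task | l.team_id | l.lead
Deploy | 2 | Sara
Review | 2 | Sara
NULL | 1 | Carol
NULL | 1 | Vik
NULL | 2 | Alice
NULL | 6 | Wendy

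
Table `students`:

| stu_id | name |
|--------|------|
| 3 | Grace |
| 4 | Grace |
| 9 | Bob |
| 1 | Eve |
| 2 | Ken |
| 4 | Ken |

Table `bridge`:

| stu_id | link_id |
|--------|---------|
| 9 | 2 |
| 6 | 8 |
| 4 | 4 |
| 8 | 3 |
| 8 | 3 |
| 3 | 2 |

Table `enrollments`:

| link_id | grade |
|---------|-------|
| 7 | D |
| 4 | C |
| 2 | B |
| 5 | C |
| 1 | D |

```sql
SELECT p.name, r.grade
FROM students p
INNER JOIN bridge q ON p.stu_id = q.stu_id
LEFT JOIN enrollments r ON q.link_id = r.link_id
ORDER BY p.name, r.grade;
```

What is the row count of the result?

4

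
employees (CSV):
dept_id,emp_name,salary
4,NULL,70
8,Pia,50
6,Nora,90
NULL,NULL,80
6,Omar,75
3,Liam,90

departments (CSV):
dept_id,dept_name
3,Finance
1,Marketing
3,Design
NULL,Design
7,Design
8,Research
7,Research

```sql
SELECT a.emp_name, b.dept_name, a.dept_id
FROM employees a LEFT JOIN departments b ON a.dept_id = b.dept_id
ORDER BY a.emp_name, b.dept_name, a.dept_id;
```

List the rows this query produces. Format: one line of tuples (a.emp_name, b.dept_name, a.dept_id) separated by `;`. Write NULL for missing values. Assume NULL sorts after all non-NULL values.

(Liam, Design, 3); (Liam, Finance, 3); (Nora, NULL, 6); (Omar, NULL, 6); (Pia, Research, 8); (NULL, NULL, 4); (NULL, NULL, NULL)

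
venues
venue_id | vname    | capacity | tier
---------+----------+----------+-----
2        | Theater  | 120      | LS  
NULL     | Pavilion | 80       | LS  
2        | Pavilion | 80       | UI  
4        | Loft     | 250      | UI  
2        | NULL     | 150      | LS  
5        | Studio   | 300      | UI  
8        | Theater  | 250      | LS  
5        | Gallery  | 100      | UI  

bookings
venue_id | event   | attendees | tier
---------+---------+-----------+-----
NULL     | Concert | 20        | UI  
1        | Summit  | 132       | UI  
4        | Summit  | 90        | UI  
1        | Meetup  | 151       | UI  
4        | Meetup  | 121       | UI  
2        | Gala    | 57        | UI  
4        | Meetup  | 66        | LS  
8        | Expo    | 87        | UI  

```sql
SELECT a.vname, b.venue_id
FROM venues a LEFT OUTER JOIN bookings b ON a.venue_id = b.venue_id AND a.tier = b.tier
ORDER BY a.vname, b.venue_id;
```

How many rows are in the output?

9

LEFT JOIN keeps every row from `venues`; unmatched rows get NULL for `bookings`'s columns.
Matching on a.venue_id = b.venue_id AND a.tier = b.tier. A NULL in a compared column never satisfies the condition.
Matched pairs: 3; unmatched a rows kept: 6.
Total: 3 matched + 6 padded = 9 rows.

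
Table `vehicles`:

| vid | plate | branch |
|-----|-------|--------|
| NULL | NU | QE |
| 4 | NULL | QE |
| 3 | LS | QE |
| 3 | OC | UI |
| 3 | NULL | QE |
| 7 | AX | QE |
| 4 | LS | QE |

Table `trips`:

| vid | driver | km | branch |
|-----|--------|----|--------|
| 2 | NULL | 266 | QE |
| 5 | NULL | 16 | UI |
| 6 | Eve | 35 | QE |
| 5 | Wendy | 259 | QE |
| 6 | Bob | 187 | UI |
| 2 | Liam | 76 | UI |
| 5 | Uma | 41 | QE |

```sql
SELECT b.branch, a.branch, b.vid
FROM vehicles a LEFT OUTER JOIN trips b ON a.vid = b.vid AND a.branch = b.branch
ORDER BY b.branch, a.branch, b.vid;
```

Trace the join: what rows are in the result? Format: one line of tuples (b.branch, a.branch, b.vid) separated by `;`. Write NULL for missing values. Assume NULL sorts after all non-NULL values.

(NULL, QE, NULL); (NULL, QE, NULL); (NULL, QE, NULL); (NULL, QE, NULL); (NULL, QE, NULL); (NULL, QE, NULL); (NULL, UI, NULL)

LEFT JOIN keeps every row from `vehicles`; unmatched rows get NULL for `trips`'s columns.
Matching on a.vid = b.vid AND a.branch = b.branch. A NULL in a compared column never satisfies the condition.
- a row (vid=NULL, branch=QE): no match → kept, b columns NULL.
- a row (vid=4, branch=QE): no match → kept, b columns NULL.
- a row (vid=3, branch=QE): no match → kept, b columns NULL.
- a row (vid=3, branch=UI): no match → kept, b columns NULL.
- a row (vid=3, branch=QE): no match → kept, b columns NULL.
- a row (vid=7, branch=QE): no match → kept, b columns NULL.
- a row (vid=4, branch=QE): no match → kept, b columns NULL.
After projecting and ordering:
b.branch | a.branch | b.vid
NULL | QE | NULL
NULL | QE | NULL
NULL | QE | NULL
NULL | QE | NULL
NULL | QE | NULL
NULL | QE | NULL
NULL | UI | NULL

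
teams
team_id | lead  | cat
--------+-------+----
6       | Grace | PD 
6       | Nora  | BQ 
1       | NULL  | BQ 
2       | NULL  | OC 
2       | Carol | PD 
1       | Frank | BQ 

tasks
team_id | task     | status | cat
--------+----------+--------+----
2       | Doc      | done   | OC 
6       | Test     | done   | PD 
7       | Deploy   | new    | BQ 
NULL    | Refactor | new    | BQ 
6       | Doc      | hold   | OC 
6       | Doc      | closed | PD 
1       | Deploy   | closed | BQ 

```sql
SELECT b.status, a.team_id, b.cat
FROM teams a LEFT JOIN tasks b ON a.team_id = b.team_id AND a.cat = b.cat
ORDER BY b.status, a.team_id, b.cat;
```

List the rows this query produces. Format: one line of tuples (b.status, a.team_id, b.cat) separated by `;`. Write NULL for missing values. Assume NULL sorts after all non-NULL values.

LEFT JOIN keeps every row from `teams`; unmatched rows get NULL for `tasks`'s columns.
Matching on a.team_id = b.team_id AND a.cat = b.cat. A NULL in a compared column never satisfies the condition.
Matched pairs: 5; unmatched a rows kept: 2.

(closed, 1, BQ); (closed, 1, BQ); (closed, 6, PD); (done, 2, OC); (done, 6, PD); (NULL, 2, NULL); (NULL, 6, NULL)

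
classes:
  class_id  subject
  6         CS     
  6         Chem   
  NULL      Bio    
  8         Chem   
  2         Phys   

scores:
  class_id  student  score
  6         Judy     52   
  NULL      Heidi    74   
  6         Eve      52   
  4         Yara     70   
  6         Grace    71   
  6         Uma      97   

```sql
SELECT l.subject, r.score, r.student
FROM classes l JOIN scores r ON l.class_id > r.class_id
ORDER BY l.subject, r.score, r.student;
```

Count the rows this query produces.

7

INNER JOIN keeps only pairs where the ON condition holds.
Matching on l.class_id > r.class_id. A NULL in a compared column never satisfies the condition.
- class_id=6: 1 matching r row(s), so 1 row(s) emitted.
- class_id=6: 1 matching r row(s), so 1 row(s) emitted.
- class_id=NULL: no matching r row, dropped.
- class_id=8: 5 matching r row(s), so 5 row(s) emitted.
- class_id=2: no matching r row, dropped.
Total: 7 rows.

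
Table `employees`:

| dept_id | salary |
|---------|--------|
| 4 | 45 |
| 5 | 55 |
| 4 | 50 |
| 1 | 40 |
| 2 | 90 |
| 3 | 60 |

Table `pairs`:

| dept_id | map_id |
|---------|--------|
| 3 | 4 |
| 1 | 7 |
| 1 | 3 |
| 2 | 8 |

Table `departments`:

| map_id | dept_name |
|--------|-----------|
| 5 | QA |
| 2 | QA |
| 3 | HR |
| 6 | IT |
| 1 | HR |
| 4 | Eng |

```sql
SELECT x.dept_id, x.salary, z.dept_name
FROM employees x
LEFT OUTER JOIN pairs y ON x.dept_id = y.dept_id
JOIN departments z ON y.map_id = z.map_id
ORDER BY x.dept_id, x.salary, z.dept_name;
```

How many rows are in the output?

2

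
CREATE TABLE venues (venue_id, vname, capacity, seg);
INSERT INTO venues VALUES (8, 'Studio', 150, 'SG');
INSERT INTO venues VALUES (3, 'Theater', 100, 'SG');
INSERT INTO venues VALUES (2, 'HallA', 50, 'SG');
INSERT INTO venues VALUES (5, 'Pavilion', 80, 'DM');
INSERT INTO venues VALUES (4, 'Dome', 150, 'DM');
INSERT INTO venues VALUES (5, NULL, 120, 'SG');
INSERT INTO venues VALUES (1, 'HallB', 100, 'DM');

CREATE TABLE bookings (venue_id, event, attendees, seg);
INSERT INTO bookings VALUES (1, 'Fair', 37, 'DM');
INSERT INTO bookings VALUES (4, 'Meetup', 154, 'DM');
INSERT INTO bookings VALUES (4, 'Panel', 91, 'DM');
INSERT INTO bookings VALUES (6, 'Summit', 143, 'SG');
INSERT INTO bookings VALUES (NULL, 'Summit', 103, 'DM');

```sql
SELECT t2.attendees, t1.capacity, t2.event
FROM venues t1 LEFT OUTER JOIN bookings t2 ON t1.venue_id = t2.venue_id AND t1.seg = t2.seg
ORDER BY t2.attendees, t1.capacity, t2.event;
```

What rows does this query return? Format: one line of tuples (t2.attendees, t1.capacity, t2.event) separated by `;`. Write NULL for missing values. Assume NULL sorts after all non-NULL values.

(37, 100, Fair); (91, 150, Panel); (154, 150, Meetup); (NULL, 50, NULL); (NULL, 80, NULL); (NULL, 100, NULL); (NULL, 120, NULL); (NULL, 150, NULL)

LEFT JOIN keeps every row from `venues`; unmatched rows get NULL for `bookings`'s columns.
Matching on t1.venue_id = t2.venue_id AND t1.seg = t2.seg. A NULL in a compared column never satisfies the condition.
- t1 row (venue_id=8, seg=SG): no match → kept, t2 columns NULL.
- t1 row (venue_id=3, seg=SG): no match → kept, t2 columns NULL.
- t1 row (venue_id=2, seg=SG): no match → kept, t2 columns NULL.
- t1 row (venue_id=5, seg=DM): no match → kept, t2 columns NULL.
- t1 row (venue_id=4, seg=DM): matches 2 t2 row(s) → 2 output row(s).
- t1 row (venue_id=5, seg=SG): no match → kept, t2 columns NULL.
- t1 row (venue_id=1, seg=DM): matches 1 t2 row(s) → 1 output row(s).
After projecting and ordering:
t2.attendees | t1.capacity | t2.event
37 | 100 | Fair
91 | 150 | Panel
154 | 150 | Meetup
NULL | 50 | NULL
NULL | 80 | NULL
NULL | 100 | NULL
NULL | 120 | NULL
NULL | 150 | NULL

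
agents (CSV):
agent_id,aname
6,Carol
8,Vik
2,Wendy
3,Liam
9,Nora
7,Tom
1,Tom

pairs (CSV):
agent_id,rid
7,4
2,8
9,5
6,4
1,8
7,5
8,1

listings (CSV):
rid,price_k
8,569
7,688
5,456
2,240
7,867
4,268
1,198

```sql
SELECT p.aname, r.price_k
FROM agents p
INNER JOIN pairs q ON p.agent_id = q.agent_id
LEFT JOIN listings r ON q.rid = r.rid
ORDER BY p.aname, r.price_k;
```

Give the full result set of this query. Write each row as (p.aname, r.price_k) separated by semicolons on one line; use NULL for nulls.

(Carol, 268); (Nora, 456); (Tom, 268); (Tom, 456); (Tom, 569); (Vik, 198); (Wendy, 569)

Joins associate left-to-right: agents INNER JOIN pairs on agent_id gives 7 intermediate row(s).
Then LEFT JOIN `listings r` on rid: each of those 7 rows is kept; rows whose q.rid has no match in r get NULL for r's columns.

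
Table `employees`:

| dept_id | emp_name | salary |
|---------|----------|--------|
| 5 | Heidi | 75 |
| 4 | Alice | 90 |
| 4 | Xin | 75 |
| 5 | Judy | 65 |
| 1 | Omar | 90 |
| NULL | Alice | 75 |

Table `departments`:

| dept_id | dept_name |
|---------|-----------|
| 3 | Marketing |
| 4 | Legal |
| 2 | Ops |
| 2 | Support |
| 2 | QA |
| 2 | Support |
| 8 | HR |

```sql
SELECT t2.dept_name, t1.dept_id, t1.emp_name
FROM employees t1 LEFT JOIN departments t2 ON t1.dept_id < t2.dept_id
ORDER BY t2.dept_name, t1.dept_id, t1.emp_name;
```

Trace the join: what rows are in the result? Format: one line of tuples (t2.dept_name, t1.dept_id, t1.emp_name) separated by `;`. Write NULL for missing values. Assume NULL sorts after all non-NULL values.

(HR, 1, Omar); (HR, 4, Alice); (HR, 4, Xin); (HR, 5, Heidi); (HR, 5, Judy); (Legal, 1, Omar); (Marketing, 1, Omar); (Ops, 1, Omar); (QA, 1, Omar); (Support, 1, Omar); (Support, 1, Omar); (NULL, NULL, Alice)

LEFT JOIN keeps every row from `employees`; unmatched rows get NULL for `departments`'s columns.
Matching on t1.dept_id < t2.dept_id. A NULL in a compared column never satisfies the condition.
Matched pairs: 11; unmatched t1 rows kept: 1.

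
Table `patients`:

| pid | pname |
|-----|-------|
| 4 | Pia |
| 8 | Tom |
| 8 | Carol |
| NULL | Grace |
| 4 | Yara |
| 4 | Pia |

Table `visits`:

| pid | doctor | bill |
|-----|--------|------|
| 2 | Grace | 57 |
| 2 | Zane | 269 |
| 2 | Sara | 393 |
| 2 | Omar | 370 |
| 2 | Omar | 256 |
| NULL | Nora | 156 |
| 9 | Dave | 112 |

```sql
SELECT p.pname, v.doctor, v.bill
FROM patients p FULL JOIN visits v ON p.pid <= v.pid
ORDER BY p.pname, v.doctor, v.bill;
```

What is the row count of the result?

12

FULL OUTER JOIN keeps every row from both sides; unmatched rows get NULL for the other side's columns.
Matching on p.pid <= v.pid. A NULL in a compared column never satisfies the condition.
Matched pairs: 5; unmatched p rows kept: 1; unmatched v rows kept: 6.
Total: 5 matched + 7 padded = 12 rows.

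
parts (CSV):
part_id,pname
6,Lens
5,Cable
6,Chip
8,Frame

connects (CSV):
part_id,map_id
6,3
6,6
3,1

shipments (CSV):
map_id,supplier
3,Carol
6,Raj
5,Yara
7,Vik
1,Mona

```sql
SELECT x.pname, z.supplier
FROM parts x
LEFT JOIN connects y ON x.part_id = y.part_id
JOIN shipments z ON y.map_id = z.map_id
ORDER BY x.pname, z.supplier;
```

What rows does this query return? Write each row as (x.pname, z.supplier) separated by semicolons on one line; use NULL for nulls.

(Chip, Carol); (Chip, Raj); (Lens, Carol); (Lens, Raj)

Step 1 — x LEFT JOIN y on part_id → 6 row(s).
Then INNER JOIN `shipments z` on map_id: keep only rows whose y.map_id appears in z.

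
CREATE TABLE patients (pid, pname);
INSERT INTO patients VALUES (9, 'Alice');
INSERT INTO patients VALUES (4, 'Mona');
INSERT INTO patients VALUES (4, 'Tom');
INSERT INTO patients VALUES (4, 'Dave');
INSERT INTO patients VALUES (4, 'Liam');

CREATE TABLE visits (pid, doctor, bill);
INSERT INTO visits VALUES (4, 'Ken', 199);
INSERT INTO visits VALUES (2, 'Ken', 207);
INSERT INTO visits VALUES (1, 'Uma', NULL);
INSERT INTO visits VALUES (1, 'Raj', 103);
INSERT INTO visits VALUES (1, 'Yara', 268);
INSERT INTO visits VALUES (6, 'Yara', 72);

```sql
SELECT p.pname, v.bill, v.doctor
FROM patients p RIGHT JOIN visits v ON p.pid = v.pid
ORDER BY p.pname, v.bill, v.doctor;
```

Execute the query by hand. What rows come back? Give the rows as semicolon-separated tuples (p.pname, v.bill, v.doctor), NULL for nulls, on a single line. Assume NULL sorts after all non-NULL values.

(Dave, 199, Ken); (Liam, 199, Ken); (Mona, 199, Ken); (Tom, 199, Ken); (NULL, 72, Yara); (NULL, 103, Raj); (NULL, 207, Ken); (NULL, 268, Yara); (NULL, NULL, Uma)

RIGHT JOIN keeps every row from `visits`; unmatched rows get NULL for `patients`'s columns.
Matching on p.pid = v.pid.
Matched pairs: 4; unmatched v rows kept: 5.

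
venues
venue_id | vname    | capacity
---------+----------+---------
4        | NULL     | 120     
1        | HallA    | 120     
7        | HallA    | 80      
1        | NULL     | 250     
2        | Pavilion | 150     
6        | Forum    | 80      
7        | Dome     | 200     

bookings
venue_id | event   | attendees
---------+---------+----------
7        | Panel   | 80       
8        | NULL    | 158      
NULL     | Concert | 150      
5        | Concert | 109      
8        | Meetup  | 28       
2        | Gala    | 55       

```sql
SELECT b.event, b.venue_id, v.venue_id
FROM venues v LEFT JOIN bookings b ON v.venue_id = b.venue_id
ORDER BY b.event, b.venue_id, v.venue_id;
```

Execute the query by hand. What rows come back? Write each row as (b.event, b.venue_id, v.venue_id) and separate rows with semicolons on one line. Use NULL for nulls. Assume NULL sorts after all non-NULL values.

(Gala, 2, 2); (Panel, 7, 7); (Panel, 7, 7); (NULL, NULL, 1); (NULL, NULL, 1); (NULL, NULL, 4); (NULL, NULL, 6)

LEFT JOIN keeps every row from `venues`; unmatched rows get NULL for `bookings`'s columns.
Matching on v.venue_id = b.venue_id. A NULL in a compared column never satisfies the condition.
Matched pairs: 3; unmatched v rows kept: 4.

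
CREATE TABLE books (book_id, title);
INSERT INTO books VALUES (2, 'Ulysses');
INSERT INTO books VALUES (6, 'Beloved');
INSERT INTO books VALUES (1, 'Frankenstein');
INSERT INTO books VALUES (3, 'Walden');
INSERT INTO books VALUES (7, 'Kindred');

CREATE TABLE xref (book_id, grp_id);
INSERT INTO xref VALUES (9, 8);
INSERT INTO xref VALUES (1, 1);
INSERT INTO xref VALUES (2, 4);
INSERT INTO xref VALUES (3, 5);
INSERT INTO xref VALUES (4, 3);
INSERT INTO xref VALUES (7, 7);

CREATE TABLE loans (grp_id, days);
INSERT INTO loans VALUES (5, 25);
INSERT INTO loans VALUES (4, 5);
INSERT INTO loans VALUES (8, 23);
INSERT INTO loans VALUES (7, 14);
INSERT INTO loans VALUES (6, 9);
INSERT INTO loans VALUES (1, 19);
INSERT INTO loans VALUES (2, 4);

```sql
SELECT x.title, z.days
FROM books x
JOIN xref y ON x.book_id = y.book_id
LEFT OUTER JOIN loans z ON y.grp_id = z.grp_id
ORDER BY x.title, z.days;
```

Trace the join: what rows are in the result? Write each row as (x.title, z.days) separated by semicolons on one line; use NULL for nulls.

Step 1 — x INNER JOIN y on book_id → 4 row(s).
Then LEFT JOIN `loans z` on grp_id: each of those 4 rows is kept; rows whose y.grp_id has no match in z get NULL for z's columns.

(Frankenstein, 19); (Kindred, 14); (Ulysses, 5); (Walden, 25)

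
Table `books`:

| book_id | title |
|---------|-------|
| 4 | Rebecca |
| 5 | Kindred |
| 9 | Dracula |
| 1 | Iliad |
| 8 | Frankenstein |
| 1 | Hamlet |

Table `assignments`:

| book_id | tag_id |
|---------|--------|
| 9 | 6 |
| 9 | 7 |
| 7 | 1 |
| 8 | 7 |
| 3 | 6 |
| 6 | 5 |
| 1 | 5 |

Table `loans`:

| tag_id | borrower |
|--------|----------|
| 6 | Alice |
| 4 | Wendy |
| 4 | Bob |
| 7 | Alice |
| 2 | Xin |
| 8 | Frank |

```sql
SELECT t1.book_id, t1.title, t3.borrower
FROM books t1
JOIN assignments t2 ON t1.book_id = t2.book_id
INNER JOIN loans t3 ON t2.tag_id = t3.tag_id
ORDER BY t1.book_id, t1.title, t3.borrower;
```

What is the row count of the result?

3

Joins associate left-to-right: books INNER JOIN assignments on book_id gives 5 intermediate row(s).
Then INNER JOIN `loans t3` on tag_id: keep only rows whose t2.tag_id appears in t3.
Result: 3 row(s).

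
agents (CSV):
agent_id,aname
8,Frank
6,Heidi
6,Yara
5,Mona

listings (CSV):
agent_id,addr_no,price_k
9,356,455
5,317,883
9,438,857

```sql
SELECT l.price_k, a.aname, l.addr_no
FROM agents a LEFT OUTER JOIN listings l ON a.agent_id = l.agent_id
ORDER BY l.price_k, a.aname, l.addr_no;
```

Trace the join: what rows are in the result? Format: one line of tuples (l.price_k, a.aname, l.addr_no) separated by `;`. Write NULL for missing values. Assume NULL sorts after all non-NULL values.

LEFT JOIN keeps every row from `agents`; unmatched rows get NULL for `listings`'s columns.
Matching on a.agent_id = l.agent_id.
- agent_id=8: no l row matches, row kept with l columns NULL.
- agent_id=6: no l row matches, row kept with l columns NULL.
- agent_id=6: no l row matches, row kept with l columns NULL.
- agent_id=5: 1 matching l row(s), so 1 row(s) emitted.
After projecting and ordering:
l.price_k | a.aname | l.addr_no
883 | Mona | 317
NULL | Frank | NULL
NULL | Heidi | NULL
NULL | Yara | NULL

(883, Mona, 317); (NULL, Frank, NULL); (NULL, Heidi, NULL); (NULL, Yara, NULL)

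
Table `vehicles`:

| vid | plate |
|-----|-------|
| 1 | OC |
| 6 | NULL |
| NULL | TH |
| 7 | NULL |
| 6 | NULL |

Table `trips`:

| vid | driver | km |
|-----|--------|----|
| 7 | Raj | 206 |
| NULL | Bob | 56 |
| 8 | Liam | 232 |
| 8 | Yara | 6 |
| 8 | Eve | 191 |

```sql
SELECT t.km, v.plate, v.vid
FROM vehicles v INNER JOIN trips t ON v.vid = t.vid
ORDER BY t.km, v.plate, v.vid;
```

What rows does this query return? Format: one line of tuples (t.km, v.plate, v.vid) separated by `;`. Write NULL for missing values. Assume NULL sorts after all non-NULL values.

(206, NULL, 7)

INNER JOIN keeps only pairs where the ON condition holds.
Matching on v.vid = t.vid. A NULL in a compared column never satisfies the condition.
Matched pairs: 1.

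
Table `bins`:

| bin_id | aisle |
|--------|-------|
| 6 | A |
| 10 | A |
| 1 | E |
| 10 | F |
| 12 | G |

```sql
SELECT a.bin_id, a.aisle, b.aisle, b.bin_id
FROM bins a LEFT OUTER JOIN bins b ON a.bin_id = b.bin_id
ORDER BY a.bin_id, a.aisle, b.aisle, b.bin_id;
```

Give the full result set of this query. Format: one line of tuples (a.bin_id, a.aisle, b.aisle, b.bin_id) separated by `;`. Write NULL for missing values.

LEFT JOIN keeps every row from `bins a`; unmatched rows get NULL for `bins b`'s columns.
Matching on a.bin_id = b.bin_id.
- a row (bin_id=6): matches 1 b row(s) → 1 output row(s).
- a row (bin_id=10): matches 2 b row(s) → 2 output row(s).
- a row (bin_id=1): matches 1 b row(s) → 1 output row(s).
- a row (bin_id=10): matches 2 b row(s) → 2 output row(s).
- a row (bin_id=12): matches 1 b row(s) → 1 output row(s).
After projecting and ordering:
a.bin_id | a.aisle | b.aisle | b.bin_id
1 | E | E | 1
6 | A | A | 6
10 | A | A | 10
10 | A | F | 10
10 | F | A | 10
10 | F | F | 10
12 | G | G | 12

(1, E, E, 1); (6, A, A, 6); (10, A, A, 10); (10, A, F, 10); (10, F, A, 10); (10, F, F, 10); (12, G, G, 12)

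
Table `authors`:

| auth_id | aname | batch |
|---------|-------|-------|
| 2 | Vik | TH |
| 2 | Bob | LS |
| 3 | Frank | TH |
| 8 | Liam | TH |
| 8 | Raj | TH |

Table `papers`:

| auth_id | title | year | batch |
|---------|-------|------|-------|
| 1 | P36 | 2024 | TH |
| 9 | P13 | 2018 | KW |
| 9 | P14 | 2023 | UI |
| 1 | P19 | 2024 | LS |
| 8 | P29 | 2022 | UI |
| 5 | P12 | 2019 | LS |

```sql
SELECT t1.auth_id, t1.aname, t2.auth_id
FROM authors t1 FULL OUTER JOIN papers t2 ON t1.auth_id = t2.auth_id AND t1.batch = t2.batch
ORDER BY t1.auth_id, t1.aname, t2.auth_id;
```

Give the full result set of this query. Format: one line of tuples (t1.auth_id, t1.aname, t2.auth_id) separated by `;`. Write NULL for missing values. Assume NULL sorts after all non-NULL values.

FULL OUTER JOIN keeps every row from both sides; unmatched rows get NULL for the other side's columns.
Matching on t1.auth_id = t2.auth_id AND t1.batch = t2.batch.
- t1 row (auth_id=2, batch=TH): no match → kept, t2 columns NULL.
- t1 row (auth_id=2, batch=LS): no match → kept, t2 columns NULL.
- t1 row (auth_id=3, batch=TH): no match → kept, t2 columns NULL.
- t1 row (auth_id=8, batch=TH): no match → kept, t2 columns NULL.
- t1 row (auth_id=8, batch=TH): no match → kept, t2 columns NULL.
- plus 6 unmatched t2 row(s), each kept with NULL t1 columns.

(2, Bob, NULL); (2, Vik, NULL); (3, Frank, NULL); (8, Liam, NULL); (8, Raj, NULL); (NULL, NULL, 1); (NULL, NULL, 1); (NULL, NULL, 5); (NULL, NULL, 8); (NULL, NULL, 9); (NULL, NULL, 9)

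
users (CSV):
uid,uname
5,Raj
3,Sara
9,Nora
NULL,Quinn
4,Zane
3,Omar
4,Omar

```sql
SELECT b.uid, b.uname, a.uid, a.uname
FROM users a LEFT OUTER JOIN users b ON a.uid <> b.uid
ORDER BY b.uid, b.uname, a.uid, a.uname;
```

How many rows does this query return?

27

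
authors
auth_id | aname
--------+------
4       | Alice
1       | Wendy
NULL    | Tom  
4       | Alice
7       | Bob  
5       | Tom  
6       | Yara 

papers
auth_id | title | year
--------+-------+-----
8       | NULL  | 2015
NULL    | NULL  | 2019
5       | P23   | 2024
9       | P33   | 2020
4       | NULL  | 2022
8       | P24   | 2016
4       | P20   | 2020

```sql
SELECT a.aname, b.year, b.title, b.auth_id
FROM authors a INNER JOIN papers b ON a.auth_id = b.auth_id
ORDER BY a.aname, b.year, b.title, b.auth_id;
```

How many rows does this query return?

5

INNER JOIN keeps only pairs where the ON condition holds.
Matching on a.auth_id = b.auth_id. A NULL in a compared column never satisfies the condition.
Matched pairs: 5.
Total: 5 rows.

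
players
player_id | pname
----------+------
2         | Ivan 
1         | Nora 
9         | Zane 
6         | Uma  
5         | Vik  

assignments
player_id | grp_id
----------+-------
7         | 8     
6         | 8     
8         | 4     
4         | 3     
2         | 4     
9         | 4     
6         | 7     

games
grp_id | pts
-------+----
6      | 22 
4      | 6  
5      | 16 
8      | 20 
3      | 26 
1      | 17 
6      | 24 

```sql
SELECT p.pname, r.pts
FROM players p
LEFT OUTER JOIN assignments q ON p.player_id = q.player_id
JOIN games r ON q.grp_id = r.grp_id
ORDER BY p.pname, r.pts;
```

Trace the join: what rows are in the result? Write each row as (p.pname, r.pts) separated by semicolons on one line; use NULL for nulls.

(Ivan, 6); (Uma, 20); (Zane, 6)

Step 1 — p LEFT JOIN q on player_id → 6 row(s).
Then INNER JOIN `games r` on grp_id: keep only rows whose q.grp_id appears in r.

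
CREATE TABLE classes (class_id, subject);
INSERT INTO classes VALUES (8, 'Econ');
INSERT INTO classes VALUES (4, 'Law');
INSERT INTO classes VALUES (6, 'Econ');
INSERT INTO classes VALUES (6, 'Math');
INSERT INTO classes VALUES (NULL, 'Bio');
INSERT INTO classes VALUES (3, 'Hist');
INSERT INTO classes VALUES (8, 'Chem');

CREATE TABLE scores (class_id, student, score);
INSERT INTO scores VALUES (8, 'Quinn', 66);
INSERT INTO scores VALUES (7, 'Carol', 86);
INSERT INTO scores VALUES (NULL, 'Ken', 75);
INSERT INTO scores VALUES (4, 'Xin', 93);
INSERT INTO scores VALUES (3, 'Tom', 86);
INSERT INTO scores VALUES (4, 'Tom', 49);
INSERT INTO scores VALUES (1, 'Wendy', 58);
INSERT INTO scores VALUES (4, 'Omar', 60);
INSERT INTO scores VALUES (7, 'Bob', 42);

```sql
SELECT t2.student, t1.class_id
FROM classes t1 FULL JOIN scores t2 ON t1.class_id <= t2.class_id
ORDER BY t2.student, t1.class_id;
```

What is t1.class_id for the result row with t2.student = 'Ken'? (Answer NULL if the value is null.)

FULL OUTER JOIN keeps every row from both sides; unmatched rows get NULL for the other side's columns.
Matching on t1.class_id <= t2.class_id. A NULL in a compared column never satisfies the condition.
- class_id=8: 1 matching t2 row(s), so 1 row(s) emitted.
- class_id=4: 6 matching t2 row(s), so 6 row(s) emitted.
- class_id=6: 3 matching t2 row(s), so 3 row(s) emitted.
- class_id=6: 3 matching t2 row(s), so 3 row(s) emitted.
- class_id=NULL: no t2 row matches, row kept with t2 columns NULL.
- class_id=3: 7 matching t2 row(s), so 7 row(s) emitted.
- class_id=8: 1 matching t2 row(s), so 1 row(s) emitted.
- 2 row(s) from t2 found no t1 partner → padded with NULL.

NULL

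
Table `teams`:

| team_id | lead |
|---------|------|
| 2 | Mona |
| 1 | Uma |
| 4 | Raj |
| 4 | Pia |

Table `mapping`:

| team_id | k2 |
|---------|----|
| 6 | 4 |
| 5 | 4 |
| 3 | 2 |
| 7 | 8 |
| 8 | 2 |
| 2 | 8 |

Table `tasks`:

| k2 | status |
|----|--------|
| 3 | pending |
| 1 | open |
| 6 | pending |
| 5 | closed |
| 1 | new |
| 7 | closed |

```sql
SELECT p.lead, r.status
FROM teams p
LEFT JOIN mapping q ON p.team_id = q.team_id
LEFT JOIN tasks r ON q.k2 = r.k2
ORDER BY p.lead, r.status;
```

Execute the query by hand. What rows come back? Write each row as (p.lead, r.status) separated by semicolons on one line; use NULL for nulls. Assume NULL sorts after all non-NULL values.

(Mona, NULL); (Pia, NULL); (Raj, NULL); (Uma, NULL)

Evaluate left to right. First `teams p LEFT JOIN mapping q` on team_id: 4 row(s).
Then LEFT JOIN `tasks r` on k2: each of those 4 rows is kept; rows whose q.k2 has no match in r get NULL for r's columns.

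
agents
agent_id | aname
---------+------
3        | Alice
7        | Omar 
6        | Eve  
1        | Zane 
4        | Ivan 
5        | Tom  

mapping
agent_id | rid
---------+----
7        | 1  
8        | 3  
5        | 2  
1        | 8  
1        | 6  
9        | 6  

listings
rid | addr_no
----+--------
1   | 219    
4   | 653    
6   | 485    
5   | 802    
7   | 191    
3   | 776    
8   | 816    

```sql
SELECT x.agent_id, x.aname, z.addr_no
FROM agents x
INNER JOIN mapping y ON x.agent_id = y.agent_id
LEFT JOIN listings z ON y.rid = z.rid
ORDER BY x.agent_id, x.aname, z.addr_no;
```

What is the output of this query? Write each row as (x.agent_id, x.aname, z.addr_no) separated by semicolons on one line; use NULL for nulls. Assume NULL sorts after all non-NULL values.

Step 1 — x INNER JOIN y on agent_id → 4 row(s).
Then LEFT JOIN `listings z` on rid: each of those 4 rows is kept; rows whose y.rid has no match in z get NULL for z's columns.

(1, Zane, 485); (1, Zane, 816); (5, Tom, NULL); (7, Omar, 219)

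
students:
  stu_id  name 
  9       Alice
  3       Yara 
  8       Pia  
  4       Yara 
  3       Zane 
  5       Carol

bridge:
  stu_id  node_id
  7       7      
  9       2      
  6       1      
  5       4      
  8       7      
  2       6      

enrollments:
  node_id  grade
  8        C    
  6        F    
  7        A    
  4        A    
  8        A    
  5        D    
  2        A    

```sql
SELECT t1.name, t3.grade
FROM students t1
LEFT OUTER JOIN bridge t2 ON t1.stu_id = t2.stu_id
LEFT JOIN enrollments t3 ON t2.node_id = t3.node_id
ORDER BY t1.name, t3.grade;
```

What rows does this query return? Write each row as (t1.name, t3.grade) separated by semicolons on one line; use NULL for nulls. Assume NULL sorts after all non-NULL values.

(Alice, A); (Carol, A); (Pia, A); (Yara, NULL); (Yara, NULL); (Zane, NULL)

Step 1 — t1 LEFT JOIN t2 on stu_id → 6 row(s).
Then LEFT JOIN `enrollments t3` on node_id: each of those 6 rows is kept; rows whose t2.node_id has no match in t3 get NULL for t3's columns.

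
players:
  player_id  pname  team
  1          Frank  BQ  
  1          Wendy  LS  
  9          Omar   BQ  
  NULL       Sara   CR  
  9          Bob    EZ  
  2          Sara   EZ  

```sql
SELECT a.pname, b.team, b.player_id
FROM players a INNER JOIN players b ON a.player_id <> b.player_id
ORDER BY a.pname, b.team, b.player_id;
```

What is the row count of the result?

INNER JOIN keeps only pairs where the ON condition holds.
Matching on a.player_id <> b.player_id. A NULL in a compared column never satisfies the condition.
- a (player_id=1) pairs with 3 row(s) of b.
- a (player_id=1) pairs with 3 row(s) of b.
- a (player_id=9) pairs with 3 row(s) of b.
- a (player_id=NULL) has no partner → excluded.
- a (player_id=9) pairs with 3 row(s) of b.
- a (player_id=2) pairs with 4 row(s) of b.
Total: 16 rows.

16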